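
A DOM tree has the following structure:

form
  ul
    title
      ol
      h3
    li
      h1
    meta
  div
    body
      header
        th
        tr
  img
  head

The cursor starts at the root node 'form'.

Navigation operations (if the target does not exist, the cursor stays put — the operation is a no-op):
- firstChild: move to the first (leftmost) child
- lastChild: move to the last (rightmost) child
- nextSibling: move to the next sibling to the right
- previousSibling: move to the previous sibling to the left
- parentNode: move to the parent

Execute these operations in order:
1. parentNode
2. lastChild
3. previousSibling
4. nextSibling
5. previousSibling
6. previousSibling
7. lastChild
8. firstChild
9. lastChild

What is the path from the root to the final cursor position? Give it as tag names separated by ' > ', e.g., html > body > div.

After 1 (parentNode): form (no-op, stayed)
After 2 (lastChild): head
After 3 (previousSibling): img
After 4 (nextSibling): head
After 5 (previousSibling): img
After 6 (previousSibling): div
After 7 (lastChild): body
After 8 (firstChild): header
After 9 (lastChild): tr

Answer: form > div > body > header > tr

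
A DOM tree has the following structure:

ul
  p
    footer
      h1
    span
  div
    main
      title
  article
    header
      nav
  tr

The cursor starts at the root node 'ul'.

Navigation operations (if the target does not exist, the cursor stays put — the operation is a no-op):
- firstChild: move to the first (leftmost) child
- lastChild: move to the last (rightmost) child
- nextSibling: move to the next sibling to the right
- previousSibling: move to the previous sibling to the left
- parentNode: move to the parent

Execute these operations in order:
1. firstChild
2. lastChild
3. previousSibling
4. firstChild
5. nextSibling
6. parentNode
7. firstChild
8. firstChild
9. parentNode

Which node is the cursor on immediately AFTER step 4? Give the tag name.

After 1 (firstChild): p
After 2 (lastChild): span
After 3 (previousSibling): footer
After 4 (firstChild): h1

Answer: h1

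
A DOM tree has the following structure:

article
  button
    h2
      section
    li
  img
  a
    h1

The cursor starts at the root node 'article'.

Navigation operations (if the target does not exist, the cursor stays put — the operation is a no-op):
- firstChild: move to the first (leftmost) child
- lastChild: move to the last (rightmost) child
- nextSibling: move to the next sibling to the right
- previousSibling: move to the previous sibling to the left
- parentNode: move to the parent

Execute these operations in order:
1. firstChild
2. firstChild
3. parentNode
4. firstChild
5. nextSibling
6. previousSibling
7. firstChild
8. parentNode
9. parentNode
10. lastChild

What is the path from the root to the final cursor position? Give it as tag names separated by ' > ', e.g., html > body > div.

After 1 (firstChild): button
After 2 (firstChild): h2
After 3 (parentNode): button
After 4 (firstChild): h2
After 5 (nextSibling): li
After 6 (previousSibling): h2
After 7 (firstChild): section
After 8 (parentNode): h2
After 9 (parentNode): button
After 10 (lastChild): li

Answer: article > button > li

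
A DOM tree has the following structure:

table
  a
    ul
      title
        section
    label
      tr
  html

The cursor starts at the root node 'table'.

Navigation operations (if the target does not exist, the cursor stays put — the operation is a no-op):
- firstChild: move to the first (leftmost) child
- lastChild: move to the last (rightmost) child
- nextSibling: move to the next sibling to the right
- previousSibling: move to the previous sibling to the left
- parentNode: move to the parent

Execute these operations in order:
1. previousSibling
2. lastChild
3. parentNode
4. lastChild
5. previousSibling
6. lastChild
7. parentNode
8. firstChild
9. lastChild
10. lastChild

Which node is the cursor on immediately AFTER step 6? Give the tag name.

After 1 (previousSibling): table (no-op, stayed)
After 2 (lastChild): html
After 3 (parentNode): table
After 4 (lastChild): html
After 5 (previousSibling): a
After 6 (lastChild): label

Answer: label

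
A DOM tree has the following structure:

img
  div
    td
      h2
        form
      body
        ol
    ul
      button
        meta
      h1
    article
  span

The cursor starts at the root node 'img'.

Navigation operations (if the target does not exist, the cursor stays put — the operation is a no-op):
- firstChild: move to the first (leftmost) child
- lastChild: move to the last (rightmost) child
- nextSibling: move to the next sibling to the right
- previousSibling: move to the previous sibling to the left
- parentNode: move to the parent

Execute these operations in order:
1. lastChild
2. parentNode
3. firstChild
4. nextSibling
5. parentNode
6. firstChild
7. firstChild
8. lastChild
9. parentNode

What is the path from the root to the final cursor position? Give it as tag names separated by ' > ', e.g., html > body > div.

After 1 (lastChild): span
After 2 (parentNode): img
After 3 (firstChild): div
After 4 (nextSibling): span
After 5 (parentNode): img
After 6 (firstChild): div
After 7 (firstChild): td
After 8 (lastChild): body
After 9 (parentNode): td

Answer: img > div > td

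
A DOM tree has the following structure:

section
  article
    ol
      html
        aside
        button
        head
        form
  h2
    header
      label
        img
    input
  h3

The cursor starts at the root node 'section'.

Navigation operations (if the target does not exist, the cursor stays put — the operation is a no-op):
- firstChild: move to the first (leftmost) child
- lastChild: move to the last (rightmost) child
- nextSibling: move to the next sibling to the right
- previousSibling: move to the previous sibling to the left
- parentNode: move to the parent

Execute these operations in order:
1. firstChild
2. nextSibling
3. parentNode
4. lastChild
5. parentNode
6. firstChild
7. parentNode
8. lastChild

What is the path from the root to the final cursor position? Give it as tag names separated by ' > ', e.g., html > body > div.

After 1 (firstChild): article
After 2 (nextSibling): h2
After 3 (parentNode): section
After 4 (lastChild): h3
After 5 (parentNode): section
After 6 (firstChild): article
After 7 (parentNode): section
After 8 (lastChild): h3

Answer: section > h3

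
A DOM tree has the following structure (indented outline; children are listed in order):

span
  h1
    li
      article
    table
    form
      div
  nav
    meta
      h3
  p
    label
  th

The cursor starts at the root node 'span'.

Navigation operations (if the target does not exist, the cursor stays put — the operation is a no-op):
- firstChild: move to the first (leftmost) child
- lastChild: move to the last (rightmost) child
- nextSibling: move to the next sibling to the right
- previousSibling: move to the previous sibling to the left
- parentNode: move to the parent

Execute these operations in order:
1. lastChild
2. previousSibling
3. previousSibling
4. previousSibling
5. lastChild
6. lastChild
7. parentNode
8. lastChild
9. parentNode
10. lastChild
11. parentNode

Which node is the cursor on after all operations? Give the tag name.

Answer: form

Derivation:
After 1 (lastChild): th
After 2 (previousSibling): p
After 3 (previousSibling): nav
After 4 (previousSibling): h1
After 5 (lastChild): form
After 6 (lastChild): div
After 7 (parentNode): form
After 8 (lastChild): div
After 9 (parentNode): form
After 10 (lastChild): div
After 11 (parentNode): form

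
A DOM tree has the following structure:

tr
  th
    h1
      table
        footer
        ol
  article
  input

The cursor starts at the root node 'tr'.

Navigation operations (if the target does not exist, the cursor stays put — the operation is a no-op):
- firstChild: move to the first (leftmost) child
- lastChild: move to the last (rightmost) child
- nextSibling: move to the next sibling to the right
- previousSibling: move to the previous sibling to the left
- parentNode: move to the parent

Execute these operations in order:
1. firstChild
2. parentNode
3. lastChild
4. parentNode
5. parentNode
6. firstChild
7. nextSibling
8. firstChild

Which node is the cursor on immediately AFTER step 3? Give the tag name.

Answer: input

Derivation:
After 1 (firstChild): th
After 2 (parentNode): tr
After 3 (lastChild): input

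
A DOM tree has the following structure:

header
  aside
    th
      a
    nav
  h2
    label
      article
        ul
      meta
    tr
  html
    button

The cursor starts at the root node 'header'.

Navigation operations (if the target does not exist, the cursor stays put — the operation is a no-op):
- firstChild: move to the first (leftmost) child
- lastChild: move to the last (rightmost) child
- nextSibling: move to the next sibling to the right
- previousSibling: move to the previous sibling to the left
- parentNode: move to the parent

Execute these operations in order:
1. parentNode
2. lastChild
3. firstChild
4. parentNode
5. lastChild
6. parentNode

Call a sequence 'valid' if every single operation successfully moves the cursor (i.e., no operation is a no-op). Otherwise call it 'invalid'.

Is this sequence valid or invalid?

After 1 (parentNode): header (no-op, stayed)
After 2 (lastChild): html
After 3 (firstChild): button
After 4 (parentNode): html
After 5 (lastChild): button
After 6 (parentNode): html

Answer: invalid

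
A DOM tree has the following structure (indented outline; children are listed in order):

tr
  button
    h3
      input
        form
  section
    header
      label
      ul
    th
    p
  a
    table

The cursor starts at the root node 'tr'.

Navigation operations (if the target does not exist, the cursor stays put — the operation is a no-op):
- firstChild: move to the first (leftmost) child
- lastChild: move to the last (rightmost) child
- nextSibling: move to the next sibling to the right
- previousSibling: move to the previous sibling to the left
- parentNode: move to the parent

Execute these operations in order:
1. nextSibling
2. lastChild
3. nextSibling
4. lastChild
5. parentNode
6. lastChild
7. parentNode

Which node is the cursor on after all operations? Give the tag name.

Answer: a

Derivation:
After 1 (nextSibling): tr (no-op, stayed)
After 2 (lastChild): a
After 3 (nextSibling): a (no-op, stayed)
After 4 (lastChild): table
After 5 (parentNode): a
After 6 (lastChild): table
After 7 (parentNode): a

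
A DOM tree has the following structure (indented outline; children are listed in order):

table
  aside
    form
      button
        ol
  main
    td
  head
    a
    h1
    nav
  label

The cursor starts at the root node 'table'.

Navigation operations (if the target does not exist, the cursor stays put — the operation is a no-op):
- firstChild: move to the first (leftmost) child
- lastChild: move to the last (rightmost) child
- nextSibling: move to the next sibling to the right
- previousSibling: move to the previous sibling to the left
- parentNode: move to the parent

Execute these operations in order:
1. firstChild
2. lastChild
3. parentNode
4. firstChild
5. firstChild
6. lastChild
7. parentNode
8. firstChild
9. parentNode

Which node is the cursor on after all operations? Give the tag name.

Answer: button

Derivation:
After 1 (firstChild): aside
After 2 (lastChild): form
After 3 (parentNode): aside
After 4 (firstChild): form
After 5 (firstChild): button
After 6 (lastChild): ol
After 7 (parentNode): button
After 8 (firstChild): ol
After 9 (parentNode): button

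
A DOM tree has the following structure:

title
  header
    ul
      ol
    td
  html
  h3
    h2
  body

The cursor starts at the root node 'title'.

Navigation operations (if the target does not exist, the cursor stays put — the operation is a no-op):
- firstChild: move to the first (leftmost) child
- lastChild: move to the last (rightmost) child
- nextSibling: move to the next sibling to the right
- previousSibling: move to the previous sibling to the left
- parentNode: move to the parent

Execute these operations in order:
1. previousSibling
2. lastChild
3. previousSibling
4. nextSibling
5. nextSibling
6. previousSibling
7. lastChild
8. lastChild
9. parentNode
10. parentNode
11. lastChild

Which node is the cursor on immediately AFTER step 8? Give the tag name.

Answer: h2

Derivation:
After 1 (previousSibling): title (no-op, stayed)
After 2 (lastChild): body
After 3 (previousSibling): h3
After 4 (nextSibling): body
After 5 (nextSibling): body (no-op, stayed)
After 6 (previousSibling): h3
After 7 (lastChild): h2
After 8 (lastChild): h2 (no-op, stayed)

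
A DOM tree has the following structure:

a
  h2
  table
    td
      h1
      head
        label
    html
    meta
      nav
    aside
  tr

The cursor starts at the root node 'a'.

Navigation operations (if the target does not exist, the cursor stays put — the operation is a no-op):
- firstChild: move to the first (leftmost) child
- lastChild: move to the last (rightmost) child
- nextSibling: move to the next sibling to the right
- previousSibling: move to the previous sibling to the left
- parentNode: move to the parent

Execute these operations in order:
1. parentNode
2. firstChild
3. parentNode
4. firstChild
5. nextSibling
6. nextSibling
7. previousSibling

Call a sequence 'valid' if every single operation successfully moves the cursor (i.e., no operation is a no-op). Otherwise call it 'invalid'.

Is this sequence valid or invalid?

After 1 (parentNode): a (no-op, stayed)
After 2 (firstChild): h2
After 3 (parentNode): a
After 4 (firstChild): h2
After 5 (nextSibling): table
After 6 (nextSibling): tr
After 7 (previousSibling): table

Answer: invalid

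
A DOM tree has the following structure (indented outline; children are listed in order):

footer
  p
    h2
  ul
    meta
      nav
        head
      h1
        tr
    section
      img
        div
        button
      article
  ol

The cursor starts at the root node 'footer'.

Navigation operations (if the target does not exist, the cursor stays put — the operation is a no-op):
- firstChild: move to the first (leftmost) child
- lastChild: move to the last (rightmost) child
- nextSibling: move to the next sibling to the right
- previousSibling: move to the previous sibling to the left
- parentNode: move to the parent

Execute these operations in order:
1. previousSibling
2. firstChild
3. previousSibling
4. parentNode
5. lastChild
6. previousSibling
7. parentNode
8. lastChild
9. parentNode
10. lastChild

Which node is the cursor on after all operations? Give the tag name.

Answer: ol

Derivation:
After 1 (previousSibling): footer (no-op, stayed)
After 2 (firstChild): p
After 3 (previousSibling): p (no-op, stayed)
After 4 (parentNode): footer
After 5 (lastChild): ol
After 6 (previousSibling): ul
After 7 (parentNode): footer
After 8 (lastChild): ol
After 9 (parentNode): footer
After 10 (lastChild): ol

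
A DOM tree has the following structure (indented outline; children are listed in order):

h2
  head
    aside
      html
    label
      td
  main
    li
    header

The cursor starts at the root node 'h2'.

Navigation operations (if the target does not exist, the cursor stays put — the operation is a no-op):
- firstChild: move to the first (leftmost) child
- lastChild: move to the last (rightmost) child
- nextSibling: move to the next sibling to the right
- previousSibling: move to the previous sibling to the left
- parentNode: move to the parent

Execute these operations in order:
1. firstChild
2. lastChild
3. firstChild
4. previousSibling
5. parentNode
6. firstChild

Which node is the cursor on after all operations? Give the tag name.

After 1 (firstChild): head
After 2 (lastChild): label
After 3 (firstChild): td
After 4 (previousSibling): td (no-op, stayed)
After 5 (parentNode): label
After 6 (firstChild): td

Answer: td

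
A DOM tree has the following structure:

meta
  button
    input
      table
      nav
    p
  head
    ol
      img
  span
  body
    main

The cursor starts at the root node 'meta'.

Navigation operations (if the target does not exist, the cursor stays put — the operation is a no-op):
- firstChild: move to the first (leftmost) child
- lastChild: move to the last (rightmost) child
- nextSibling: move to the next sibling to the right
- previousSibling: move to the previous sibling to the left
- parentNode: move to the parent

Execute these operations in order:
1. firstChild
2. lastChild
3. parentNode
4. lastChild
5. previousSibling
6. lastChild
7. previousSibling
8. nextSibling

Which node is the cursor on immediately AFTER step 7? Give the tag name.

After 1 (firstChild): button
After 2 (lastChild): p
After 3 (parentNode): button
After 4 (lastChild): p
After 5 (previousSibling): input
After 6 (lastChild): nav
After 7 (previousSibling): table

Answer: table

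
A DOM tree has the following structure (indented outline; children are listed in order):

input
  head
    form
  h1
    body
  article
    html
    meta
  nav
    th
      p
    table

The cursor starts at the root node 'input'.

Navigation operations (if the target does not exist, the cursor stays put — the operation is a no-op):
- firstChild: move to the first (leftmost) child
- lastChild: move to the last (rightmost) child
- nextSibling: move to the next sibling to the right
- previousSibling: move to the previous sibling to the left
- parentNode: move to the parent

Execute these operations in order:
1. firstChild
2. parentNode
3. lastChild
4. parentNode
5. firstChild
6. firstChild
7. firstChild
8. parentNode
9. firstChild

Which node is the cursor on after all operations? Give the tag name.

Answer: form

Derivation:
After 1 (firstChild): head
After 2 (parentNode): input
After 3 (lastChild): nav
After 4 (parentNode): input
After 5 (firstChild): head
After 6 (firstChild): form
After 7 (firstChild): form (no-op, stayed)
After 8 (parentNode): head
After 9 (firstChild): form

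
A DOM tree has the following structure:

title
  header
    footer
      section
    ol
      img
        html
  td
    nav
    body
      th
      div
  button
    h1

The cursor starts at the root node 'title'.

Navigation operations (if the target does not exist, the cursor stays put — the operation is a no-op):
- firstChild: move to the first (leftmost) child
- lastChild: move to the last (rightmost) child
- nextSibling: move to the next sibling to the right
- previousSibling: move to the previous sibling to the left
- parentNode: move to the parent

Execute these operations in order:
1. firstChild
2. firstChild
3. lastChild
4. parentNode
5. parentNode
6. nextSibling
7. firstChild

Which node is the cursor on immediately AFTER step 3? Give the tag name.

Answer: section

Derivation:
After 1 (firstChild): header
After 2 (firstChild): footer
After 3 (lastChild): section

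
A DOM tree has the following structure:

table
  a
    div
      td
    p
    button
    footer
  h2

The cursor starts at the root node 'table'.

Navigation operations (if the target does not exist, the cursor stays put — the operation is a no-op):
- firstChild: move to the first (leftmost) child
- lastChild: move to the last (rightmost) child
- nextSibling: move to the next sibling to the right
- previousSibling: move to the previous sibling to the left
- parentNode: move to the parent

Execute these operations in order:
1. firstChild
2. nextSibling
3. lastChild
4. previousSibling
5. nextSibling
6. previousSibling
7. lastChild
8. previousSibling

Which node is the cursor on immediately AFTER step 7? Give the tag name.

Answer: footer

Derivation:
After 1 (firstChild): a
After 2 (nextSibling): h2
After 3 (lastChild): h2 (no-op, stayed)
After 4 (previousSibling): a
After 5 (nextSibling): h2
After 6 (previousSibling): a
After 7 (lastChild): footer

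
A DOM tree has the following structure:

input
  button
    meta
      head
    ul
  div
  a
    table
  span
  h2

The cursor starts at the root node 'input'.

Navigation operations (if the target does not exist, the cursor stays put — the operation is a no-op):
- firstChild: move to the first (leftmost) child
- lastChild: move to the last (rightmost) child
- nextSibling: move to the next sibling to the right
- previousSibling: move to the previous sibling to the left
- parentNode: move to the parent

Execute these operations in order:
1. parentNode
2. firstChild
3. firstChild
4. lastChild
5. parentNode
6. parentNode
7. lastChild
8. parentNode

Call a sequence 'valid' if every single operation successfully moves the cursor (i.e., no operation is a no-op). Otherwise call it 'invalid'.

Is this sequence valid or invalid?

Answer: invalid

Derivation:
After 1 (parentNode): input (no-op, stayed)
After 2 (firstChild): button
After 3 (firstChild): meta
After 4 (lastChild): head
After 5 (parentNode): meta
After 6 (parentNode): button
After 7 (lastChild): ul
After 8 (parentNode): button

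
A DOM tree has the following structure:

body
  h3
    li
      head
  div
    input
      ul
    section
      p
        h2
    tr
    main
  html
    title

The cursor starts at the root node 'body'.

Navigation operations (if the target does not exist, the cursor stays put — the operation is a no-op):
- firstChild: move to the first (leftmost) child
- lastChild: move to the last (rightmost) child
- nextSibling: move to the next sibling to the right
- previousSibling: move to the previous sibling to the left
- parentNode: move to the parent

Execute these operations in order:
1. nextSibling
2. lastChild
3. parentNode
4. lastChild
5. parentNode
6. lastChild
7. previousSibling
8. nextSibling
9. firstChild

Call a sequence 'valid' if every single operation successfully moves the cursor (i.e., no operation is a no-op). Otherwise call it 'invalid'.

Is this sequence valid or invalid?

Answer: invalid

Derivation:
After 1 (nextSibling): body (no-op, stayed)
After 2 (lastChild): html
After 3 (parentNode): body
After 4 (lastChild): html
After 5 (parentNode): body
After 6 (lastChild): html
After 7 (previousSibling): div
After 8 (nextSibling): html
After 9 (firstChild): title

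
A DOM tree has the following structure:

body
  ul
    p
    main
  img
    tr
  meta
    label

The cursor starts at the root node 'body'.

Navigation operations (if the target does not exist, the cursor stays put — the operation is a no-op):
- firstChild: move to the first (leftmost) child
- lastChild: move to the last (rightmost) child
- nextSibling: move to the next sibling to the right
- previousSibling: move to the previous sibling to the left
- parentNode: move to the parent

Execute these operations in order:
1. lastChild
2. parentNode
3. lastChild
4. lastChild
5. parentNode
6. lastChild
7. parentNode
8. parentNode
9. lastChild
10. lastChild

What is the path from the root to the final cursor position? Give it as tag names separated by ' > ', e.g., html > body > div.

After 1 (lastChild): meta
After 2 (parentNode): body
After 3 (lastChild): meta
After 4 (lastChild): label
After 5 (parentNode): meta
After 6 (lastChild): label
After 7 (parentNode): meta
After 8 (parentNode): body
After 9 (lastChild): meta
After 10 (lastChild): label

Answer: body > meta > label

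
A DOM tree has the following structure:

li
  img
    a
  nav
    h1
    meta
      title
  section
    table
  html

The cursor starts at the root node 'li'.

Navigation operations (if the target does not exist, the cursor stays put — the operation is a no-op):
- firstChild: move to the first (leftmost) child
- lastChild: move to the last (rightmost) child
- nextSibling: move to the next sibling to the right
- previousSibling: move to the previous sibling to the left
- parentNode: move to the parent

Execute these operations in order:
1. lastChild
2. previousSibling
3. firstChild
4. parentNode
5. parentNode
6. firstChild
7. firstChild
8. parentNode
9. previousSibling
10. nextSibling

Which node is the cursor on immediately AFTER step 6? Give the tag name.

After 1 (lastChild): html
After 2 (previousSibling): section
After 3 (firstChild): table
After 4 (parentNode): section
After 5 (parentNode): li
After 6 (firstChild): img

Answer: img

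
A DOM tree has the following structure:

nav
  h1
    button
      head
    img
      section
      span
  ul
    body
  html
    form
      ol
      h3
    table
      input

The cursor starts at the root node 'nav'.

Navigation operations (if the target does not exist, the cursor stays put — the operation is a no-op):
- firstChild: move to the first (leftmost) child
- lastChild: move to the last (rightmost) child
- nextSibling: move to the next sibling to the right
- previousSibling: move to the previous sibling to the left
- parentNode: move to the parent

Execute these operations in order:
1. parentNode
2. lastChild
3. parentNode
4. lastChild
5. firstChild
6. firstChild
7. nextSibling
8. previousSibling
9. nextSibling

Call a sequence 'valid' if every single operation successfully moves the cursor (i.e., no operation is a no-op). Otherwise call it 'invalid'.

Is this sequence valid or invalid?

After 1 (parentNode): nav (no-op, stayed)
After 2 (lastChild): html
After 3 (parentNode): nav
After 4 (lastChild): html
After 5 (firstChild): form
After 6 (firstChild): ol
After 7 (nextSibling): h3
After 8 (previousSibling): ol
After 9 (nextSibling): h3

Answer: invalid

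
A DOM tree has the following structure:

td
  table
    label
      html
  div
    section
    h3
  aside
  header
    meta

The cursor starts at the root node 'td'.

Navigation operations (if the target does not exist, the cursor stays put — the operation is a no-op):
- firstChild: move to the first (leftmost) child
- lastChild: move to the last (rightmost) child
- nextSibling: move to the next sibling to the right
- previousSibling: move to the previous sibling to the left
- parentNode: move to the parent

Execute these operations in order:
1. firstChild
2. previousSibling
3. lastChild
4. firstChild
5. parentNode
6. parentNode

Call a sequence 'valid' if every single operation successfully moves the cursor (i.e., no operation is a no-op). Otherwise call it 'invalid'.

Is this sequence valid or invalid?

Answer: invalid

Derivation:
After 1 (firstChild): table
After 2 (previousSibling): table (no-op, stayed)
After 3 (lastChild): label
After 4 (firstChild): html
After 5 (parentNode): label
After 6 (parentNode): table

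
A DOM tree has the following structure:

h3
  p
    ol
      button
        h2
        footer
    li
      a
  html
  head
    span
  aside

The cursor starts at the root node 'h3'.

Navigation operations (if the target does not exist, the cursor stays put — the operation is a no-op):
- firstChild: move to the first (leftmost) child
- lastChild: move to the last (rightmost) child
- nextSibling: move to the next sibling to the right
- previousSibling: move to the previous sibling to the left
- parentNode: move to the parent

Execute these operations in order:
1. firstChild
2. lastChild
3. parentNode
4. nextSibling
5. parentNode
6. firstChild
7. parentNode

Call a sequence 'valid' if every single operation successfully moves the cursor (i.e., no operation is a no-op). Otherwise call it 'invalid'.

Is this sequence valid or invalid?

Answer: valid

Derivation:
After 1 (firstChild): p
After 2 (lastChild): li
After 3 (parentNode): p
After 4 (nextSibling): html
After 5 (parentNode): h3
After 6 (firstChild): p
After 7 (parentNode): h3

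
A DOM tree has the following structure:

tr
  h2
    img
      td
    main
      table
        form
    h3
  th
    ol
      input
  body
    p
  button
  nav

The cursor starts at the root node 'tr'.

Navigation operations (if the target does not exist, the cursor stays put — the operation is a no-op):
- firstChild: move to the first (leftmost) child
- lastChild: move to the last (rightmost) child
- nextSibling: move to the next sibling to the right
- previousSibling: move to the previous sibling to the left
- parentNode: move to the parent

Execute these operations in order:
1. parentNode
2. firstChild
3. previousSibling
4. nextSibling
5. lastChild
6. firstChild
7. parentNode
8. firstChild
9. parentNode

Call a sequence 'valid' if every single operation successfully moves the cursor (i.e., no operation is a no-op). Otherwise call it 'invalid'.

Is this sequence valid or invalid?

Answer: invalid

Derivation:
After 1 (parentNode): tr (no-op, stayed)
After 2 (firstChild): h2
After 3 (previousSibling): h2 (no-op, stayed)
After 4 (nextSibling): th
After 5 (lastChild): ol
After 6 (firstChild): input
After 7 (parentNode): ol
After 8 (firstChild): input
After 9 (parentNode): ol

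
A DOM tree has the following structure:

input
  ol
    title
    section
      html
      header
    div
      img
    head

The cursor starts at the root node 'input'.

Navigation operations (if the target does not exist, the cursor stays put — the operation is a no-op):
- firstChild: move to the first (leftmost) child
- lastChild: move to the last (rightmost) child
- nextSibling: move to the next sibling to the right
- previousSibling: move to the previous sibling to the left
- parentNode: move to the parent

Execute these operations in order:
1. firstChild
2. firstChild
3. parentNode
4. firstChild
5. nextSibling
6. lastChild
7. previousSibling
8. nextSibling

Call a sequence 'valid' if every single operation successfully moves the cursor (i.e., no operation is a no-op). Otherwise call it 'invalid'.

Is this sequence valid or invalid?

Answer: valid

Derivation:
After 1 (firstChild): ol
After 2 (firstChild): title
After 3 (parentNode): ol
After 4 (firstChild): title
After 5 (nextSibling): section
After 6 (lastChild): header
After 7 (previousSibling): html
After 8 (nextSibling): header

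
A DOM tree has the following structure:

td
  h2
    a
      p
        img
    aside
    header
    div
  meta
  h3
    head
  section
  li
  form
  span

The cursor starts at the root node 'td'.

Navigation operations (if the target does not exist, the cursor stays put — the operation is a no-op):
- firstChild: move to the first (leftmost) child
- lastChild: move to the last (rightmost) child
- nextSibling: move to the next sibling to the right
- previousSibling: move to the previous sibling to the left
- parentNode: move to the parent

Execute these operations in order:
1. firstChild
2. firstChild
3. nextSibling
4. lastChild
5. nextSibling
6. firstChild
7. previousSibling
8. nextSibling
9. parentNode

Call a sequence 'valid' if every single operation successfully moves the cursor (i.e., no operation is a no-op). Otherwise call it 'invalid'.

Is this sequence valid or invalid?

After 1 (firstChild): h2
After 2 (firstChild): a
After 3 (nextSibling): aside
After 4 (lastChild): aside (no-op, stayed)
After 5 (nextSibling): header
After 6 (firstChild): header (no-op, stayed)
After 7 (previousSibling): aside
After 8 (nextSibling): header
After 9 (parentNode): h2

Answer: invalid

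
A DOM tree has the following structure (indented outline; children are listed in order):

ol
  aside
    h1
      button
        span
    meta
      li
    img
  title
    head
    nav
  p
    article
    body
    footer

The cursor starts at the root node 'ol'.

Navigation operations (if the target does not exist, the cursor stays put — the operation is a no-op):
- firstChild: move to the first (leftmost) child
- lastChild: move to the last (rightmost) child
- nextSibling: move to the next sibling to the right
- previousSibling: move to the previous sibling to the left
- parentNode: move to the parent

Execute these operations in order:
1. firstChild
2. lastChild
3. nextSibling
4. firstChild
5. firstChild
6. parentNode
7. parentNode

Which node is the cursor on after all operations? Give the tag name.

After 1 (firstChild): aside
After 2 (lastChild): img
After 3 (nextSibling): img (no-op, stayed)
After 4 (firstChild): img (no-op, stayed)
After 5 (firstChild): img (no-op, stayed)
After 6 (parentNode): aside
After 7 (parentNode): ol

Answer: ol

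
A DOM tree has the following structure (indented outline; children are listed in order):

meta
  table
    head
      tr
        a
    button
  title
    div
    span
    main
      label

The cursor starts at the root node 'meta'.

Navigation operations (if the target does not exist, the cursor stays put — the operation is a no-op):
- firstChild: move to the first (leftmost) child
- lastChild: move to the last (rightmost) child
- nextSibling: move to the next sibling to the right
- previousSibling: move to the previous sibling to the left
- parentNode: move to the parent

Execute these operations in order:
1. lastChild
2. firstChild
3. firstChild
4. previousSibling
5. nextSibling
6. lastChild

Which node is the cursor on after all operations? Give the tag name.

Answer: span

Derivation:
After 1 (lastChild): title
After 2 (firstChild): div
After 3 (firstChild): div (no-op, stayed)
After 4 (previousSibling): div (no-op, stayed)
After 5 (nextSibling): span
After 6 (lastChild): span (no-op, stayed)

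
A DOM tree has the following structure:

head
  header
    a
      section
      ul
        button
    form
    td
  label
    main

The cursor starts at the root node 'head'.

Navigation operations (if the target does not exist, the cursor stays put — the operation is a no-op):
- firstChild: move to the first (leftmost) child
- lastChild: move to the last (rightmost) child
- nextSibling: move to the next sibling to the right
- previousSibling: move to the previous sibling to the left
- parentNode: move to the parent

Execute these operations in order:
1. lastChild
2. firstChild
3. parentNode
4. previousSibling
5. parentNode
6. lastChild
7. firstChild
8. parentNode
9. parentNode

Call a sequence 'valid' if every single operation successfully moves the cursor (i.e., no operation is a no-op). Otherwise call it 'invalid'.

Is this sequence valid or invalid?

Answer: valid

Derivation:
After 1 (lastChild): label
After 2 (firstChild): main
After 3 (parentNode): label
After 4 (previousSibling): header
After 5 (parentNode): head
After 6 (lastChild): label
After 7 (firstChild): main
After 8 (parentNode): label
After 9 (parentNode): head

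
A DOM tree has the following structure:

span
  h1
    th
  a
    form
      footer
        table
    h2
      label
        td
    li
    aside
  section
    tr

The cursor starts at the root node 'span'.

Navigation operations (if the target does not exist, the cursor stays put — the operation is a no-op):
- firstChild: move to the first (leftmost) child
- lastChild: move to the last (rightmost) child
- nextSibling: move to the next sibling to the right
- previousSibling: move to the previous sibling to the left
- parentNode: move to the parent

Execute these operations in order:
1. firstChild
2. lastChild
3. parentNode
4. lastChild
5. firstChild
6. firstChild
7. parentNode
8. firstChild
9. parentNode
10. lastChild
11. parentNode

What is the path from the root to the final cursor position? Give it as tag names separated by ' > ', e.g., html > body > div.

After 1 (firstChild): h1
After 2 (lastChild): th
After 3 (parentNode): h1
After 4 (lastChild): th
After 5 (firstChild): th (no-op, stayed)
After 6 (firstChild): th (no-op, stayed)
After 7 (parentNode): h1
After 8 (firstChild): th
After 9 (parentNode): h1
After 10 (lastChild): th
After 11 (parentNode): h1

Answer: span > h1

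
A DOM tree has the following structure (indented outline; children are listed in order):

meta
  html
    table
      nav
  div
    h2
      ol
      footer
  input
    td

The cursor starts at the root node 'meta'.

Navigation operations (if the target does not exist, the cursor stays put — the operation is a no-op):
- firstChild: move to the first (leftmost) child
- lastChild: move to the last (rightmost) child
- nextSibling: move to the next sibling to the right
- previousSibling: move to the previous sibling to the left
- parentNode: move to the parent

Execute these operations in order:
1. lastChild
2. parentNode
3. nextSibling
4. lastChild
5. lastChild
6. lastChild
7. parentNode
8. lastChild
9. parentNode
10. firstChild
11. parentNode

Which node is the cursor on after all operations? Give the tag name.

Answer: input

Derivation:
After 1 (lastChild): input
After 2 (parentNode): meta
After 3 (nextSibling): meta (no-op, stayed)
After 4 (lastChild): input
After 5 (lastChild): td
After 6 (lastChild): td (no-op, stayed)
After 7 (parentNode): input
After 8 (lastChild): td
After 9 (parentNode): input
After 10 (firstChild): td
After 11 (parentNode): input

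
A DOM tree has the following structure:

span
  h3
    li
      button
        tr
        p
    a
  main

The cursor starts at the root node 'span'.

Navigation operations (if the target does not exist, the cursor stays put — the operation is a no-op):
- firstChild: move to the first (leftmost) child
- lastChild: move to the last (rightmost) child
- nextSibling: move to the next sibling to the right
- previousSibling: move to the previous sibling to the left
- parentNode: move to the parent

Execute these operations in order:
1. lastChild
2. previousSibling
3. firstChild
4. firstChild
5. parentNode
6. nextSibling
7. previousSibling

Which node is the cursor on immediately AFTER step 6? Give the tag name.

After 1 (lastChild): main
After 2 (previousSibling): h3
After 3 (firstChild): li
After 4 (firstChild): button
After 5 (parentNode): li
After 6 (nextSibling): a

Answer: a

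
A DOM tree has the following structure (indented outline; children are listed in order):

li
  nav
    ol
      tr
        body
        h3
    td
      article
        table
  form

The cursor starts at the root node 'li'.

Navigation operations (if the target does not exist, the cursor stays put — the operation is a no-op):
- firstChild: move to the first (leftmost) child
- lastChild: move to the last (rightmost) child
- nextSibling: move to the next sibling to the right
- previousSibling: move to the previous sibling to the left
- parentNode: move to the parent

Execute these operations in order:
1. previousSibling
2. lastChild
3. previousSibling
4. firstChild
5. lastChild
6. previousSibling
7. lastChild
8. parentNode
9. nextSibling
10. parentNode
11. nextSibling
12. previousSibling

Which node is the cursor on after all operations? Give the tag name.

Answer: ol

Derivation:
After 1 (previousSibling): li (no-op, stayed)
After 2 (lastChild): form
After 3 (previousSibling): nav
After 4 (firstChild): ol
After 5 (lastChild): tr
After 6 (previousSibling): tr (no-op, stayed)
After 7 (lastChild): h3
After 8 (parentNode): tr
After 9 (nextSibling): tr (no-op, stayed)
After 10 (parentNode): ol
After 11 (nextSibling): td
After 12 (previousSibling): ol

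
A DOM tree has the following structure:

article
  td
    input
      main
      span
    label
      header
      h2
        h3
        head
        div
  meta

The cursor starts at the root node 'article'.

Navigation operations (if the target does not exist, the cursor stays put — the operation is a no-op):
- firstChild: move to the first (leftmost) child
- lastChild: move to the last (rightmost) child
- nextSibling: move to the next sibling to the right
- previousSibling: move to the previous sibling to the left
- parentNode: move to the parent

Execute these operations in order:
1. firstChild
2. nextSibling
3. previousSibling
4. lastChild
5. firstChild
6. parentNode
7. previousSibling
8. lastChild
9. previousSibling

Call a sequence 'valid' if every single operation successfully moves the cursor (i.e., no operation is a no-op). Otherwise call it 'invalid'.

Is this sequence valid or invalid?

After 1 (firstChild): td
After 2 (nextSibling): meta
After 3 (previousSibling): td
After 4 (lastChild): label
After 5 (firstChild): header
After 6 (parentNode): label
After 7 (previousSibling): input
After 8 (lastChild): span
After 9 (previousSibling): main

Answer: valid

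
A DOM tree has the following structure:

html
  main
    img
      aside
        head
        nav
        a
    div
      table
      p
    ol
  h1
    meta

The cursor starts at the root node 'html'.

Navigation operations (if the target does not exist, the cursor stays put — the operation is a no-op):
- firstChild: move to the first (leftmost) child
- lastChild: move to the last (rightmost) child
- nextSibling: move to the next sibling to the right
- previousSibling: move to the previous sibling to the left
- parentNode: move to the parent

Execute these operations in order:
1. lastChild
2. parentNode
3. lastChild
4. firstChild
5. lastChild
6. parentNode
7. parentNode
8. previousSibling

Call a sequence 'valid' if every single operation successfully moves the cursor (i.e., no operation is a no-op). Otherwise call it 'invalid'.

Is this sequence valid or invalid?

Answer: invalid

Derivation:
After 1 (lastChild): h1
After 2 (parentNode): html
After 3 (lastChild): h1
After 4 (firstChild): meta
After 5 (lastChild): meta (no-op, stayed)
After 6 (parentNode): h1
After 7 (parentNode): html
After 8 (previousSibling): html (no-op, stayed)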